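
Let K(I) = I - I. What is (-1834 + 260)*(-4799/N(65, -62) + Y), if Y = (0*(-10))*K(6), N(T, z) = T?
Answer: 7553626/65 ≈ 1.1621e+5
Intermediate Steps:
K(I) = 0
Y = 0 (Y = (0*(-10))*0 = 0*0 = 0)
(-1834 + 260)*(-4799/N(65, -62) + Y) = (-1834 + 260)*(-4799/65 + 0) = -1574*(-4799*1/65 + 0) = -1574*(-4799/65 + 0) = -1574*(-4799/65) = 7553626/65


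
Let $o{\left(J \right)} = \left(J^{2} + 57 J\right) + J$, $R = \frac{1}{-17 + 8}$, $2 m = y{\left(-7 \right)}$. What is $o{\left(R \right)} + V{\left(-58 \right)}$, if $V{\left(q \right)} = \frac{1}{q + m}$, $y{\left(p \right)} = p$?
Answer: $- \frac{21415}{3321} \approx -6.4484$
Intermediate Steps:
$m = - \frac{7}{2}$ ($m = \frac{1}{2} \left(-7\right) = - \frac{7}{2} \approx -3.5$)
$V{\left(q \right)} = \frac{1}{- \frac{7}{2} + q}$ ($V{\left(q \right)} = \frac{1}{q - \frac{7}{2}} = \frac{1}{- \frac{7}{2} + q}$)
$R = - \frac{1}{9}$ ($R = \frac{1}{-9} = - \frac{1}{9} \approx -0.11111$)
$o{\left(J \right)} = J^{2} + 58 J$
$o{\left(R \right)} + V{\left(-58 \right)} = - \frac{58 - \frac{1}{9}}{9} + \frac{2}{-7 + 2 \left(-58\right)} = \left(- \frac{1}{9}\right) \frac{521}{9} + \frac{2}{-7 - 116} = - \frac{521}{81} + \frac{2}{-123} = - \frac{521}{81} + 2 \left(- \frac{1}{123}\right) = - \frac{521}{81} - \frac{2}{123} = - \frac{21415}{3321}$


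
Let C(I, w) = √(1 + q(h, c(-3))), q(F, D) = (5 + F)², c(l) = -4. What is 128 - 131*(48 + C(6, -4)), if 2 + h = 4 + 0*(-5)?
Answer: -6160 - 655*√2 ≈ -7086.3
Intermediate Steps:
h = 2 (h = -2 + (4 + 0*(-5)) = -2 + (4 + 0) = -2 + 4 = 2)
C(I, w) = 5*√2 (C(I, w) = √(1 + (5 + 2)²) = √(1 + 7²) = √(1 + 49) = √50 = 5*√2)
128 - 131*(48 + C(6, -4)) = 128 - 131*(48 + 5*√2) = 128 + (-6288 - 655*√2) = -6160 - 655*√2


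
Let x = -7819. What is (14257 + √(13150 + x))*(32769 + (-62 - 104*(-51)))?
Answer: 541922827 + 38011*√5331 ≈ 5.4470e+8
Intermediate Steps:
(14257 + √(13150 + x))*(32769 + (-62 - 104*(-51))) = (14257 + √(13150 - 7819))*(32769 + (-62 - 104*(-51))) = (14257 + √5331)*(32769 + (-62 + 5304)) = (14257 + √5331)*(32769 + 5242) = (14257 + √5331)*38011 = 541922827 + 38011*√5331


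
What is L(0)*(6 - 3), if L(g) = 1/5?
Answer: 3/5 ≈ 0.60000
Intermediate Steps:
L(g) = 1/5
L(0)*(6 - 3) = (6 - 3)/5 = (1/5)*3 = 3/5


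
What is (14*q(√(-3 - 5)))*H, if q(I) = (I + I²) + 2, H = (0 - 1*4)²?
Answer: -1344 + 448*I*√2 ≈ -1344.0 + 633.57*I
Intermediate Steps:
H = 16 (H = (0 - 4)² = (-4)² = 16)
q(I) = 2 + I + I²
(14*q(√(-3 - 5)))*H = (14*(2 + √(-3 - 5) + (√(-3 - 5))²))*16 = (14*(2 + √(-8) + (√(-8))²))*16 = (14*(2 + 2*I*√2 + (2*I*√2)²))*16 = (14*(2 + 2*I*√2 - 8))*16 = (14*(-6 + 2*I*√2))*16 = (-84 + 28*I*√2)*16 = -1344 + 448*I*√2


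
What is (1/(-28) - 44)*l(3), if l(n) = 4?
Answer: -1233/7 ≈ -176.14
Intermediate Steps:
(1/(-28) - 44)*l(3) = (1/(-28) - 44)*4 = (-1/28 - 44)*4 = -1233/28*4 = -1233/7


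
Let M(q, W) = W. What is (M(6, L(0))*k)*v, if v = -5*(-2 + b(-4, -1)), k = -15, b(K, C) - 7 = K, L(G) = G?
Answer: 0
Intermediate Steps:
b(K, C) = 7 + K
v = -5 (v = -5*(-2 + (7 - 4)) = -5*(-2 + 3) = -5*1 = -5)
(M(6, L(0))*k)*v = (0*(-15))*(-5) = 0*(-5) = 0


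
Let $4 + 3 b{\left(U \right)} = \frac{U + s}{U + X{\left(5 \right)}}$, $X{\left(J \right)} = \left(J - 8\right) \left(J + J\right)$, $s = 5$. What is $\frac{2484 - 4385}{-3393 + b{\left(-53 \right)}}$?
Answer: $\frac{473349}{845141} \approx 0.56008$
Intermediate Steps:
$X{\left(J \right)} = 2 J \left(-8 + J\right)$ ($X{\left(J \right)} = \left(-8 + J\right) 2 J = 2 J \left(-8 + J\right)$)
$b{\left(U \right)} = - \frac{4}{3} + \frac{5 + U}{3 \left(-30 + U\right)}$ ($b{\left(U \right)} = - \frac{4}{3} + \frac{\left(U + 5\right) \frac{1}{U + 2 \cdot 5 \left(-8 + 5\right)}}{3} = - \frac{4}{3} + \frac{\left(5 + U\right) \frac{1}{U + 2 \cdot 5 \left(-3\right)}}{3} = - \frac{4}{3} + \frac{\left(5 + U\right) \frac{1}{U - 30}}{3} = - \frac{4}{3} + \frac{\left(5 + U\right) \frac{1}{-30 + U}}{3} = - \frac{4}{3} + \frac{\frac{1}{-30 + U} \left(5 + U\right)}{3} = - \frac{4}{3} + \frac{5 + U}{3 \left(-30 + U\right)}$)
$\frac{2484 - 4385}{-3393 + b{\left(-53 \right)}} = \frac{2484 - 4385}{-3393 + \frac{\frac{125}{3} - -53}{-30 - 53}} = - \frac{1901}{-3393 + \frac{\frac{125}{3} + 53}{-83}} = - \frac{1901}{-3393 - \frac{284}{249}} = - \frac{1901}{- \frac{845141}{249}} = \left(-1901\right) \left(- \frac{249}{845141}\right) = \frac{473349}{845141}$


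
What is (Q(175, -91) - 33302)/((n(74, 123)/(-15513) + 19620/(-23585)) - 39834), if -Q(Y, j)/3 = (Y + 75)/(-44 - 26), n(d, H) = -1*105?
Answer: 5684195703673/6801447794029 ≈ 0.83573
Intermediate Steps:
n(d, H) = -105
Q(Y, j) = 45/14 + 3*Y/70 (Q(Y, j) = -3*(Y + 75)/(-44 - 26) = -3*(75 + Y)/(-70) = -3*(75 + Y)*(-1)/70 = -3*(-15/14 - Y/70) = 45/14 + 3*Y/70)
(Q(175, -91) - 33302)/((n(74, 123)/(-15513) + 19620/(-23585)) - 39834) = ((45/14 + (3/70)*175) - 33302)/((-105/(-15513) + 19620/(-23585)) - 39834) = ((45/14 + 15/2) - 33302)/((-105*(-1/15513) + 19620*(-1/23585)) - 39834) = (75/7 - 33302)/((35/5171 - 3924/4717) - 39834) = -233039/(7*(-20125909/24391607 - 39834)) = -233039/(7*(-971635399147/24391607)) = -233039/7*(-24391607/971635399147) = 5684195703673/6801447794029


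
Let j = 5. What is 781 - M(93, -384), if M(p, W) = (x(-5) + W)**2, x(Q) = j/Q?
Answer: -147444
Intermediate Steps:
x(Q) = 5/Q
M(p, W) = (-1 + W)**2 (M(p, W) = (5/(-5) + W)**2 = (5*(-1/5) + W)**2 = (-1 + W)**2)
781 - M(93, -384) = 781 - (-1 - 384)**2 = 781 - 1*(-385)**2 = 781 - 1*148225 = 781 - 148225 = -147444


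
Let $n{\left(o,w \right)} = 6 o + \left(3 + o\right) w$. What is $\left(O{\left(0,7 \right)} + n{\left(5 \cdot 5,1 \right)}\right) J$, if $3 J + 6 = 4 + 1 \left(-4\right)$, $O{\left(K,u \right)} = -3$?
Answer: $-350$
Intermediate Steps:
$n{\left(o,w \right)} = 6 o + w \left(3 + o\right)$
$J = -2$ ($J = -2 + \frac{4 + 1 \left(-4\right)}{3} = -2 + \frac{4 - 4}{3} = -2 + \frac{1}{3} \cdot 0 = -2 + 0 = -2$)
$\left(O{\left(0,7 \right)} + n{\left(5 \cdot 5,1 \right)}\right) J = \left(-3 + \left(3 \cdot 1 + 6 \cdot 5 \cdot 5 + 5 \cdot 5 \cdot 1\right)\right) \left(-2\right) = \left(-3 + \left(3 + 6 \cdot 25 + 25 \cdot 1\right)\right) \left(-2\right) = \left(-3 + \left(3 + 150 + 25\right)\right) \left(-2\right) = \left(-3 + 178\right) \left(-2\right) = 175 \left(-2\right) = -350$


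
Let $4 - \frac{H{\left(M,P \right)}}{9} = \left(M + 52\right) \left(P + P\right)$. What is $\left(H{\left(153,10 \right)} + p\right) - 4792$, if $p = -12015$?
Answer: $-53671$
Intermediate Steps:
$H{\left(M,P \right)} = 36 - 18 P \left(52 + M\right)$ ($H{\left(M,P \right)} = 36 - 9 \left(M + 52\right) \left(P + P\right) = 36 - 9 \left(52 + M\right) 2 P = 36 - 9 \cdot 2 P \left(52 + M\right) = 36 - 18 P \left(52 + M\right)$)
$\left(H{\left(153,10 \right)} + p\right) - 4792 = \left(\left(36 - 9360 - 2754 \cdot 10\right) - 12015\right) - 4792 = \left(\left(36 - 9360 - 27540\right) - 12015\right) - 4792 = \left(-36864 - 12015\right) - 4792 = -48879 - 4792 = -53671$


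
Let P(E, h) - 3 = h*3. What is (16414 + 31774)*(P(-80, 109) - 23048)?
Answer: -1094734984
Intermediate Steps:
P(E, h) = 3 + 3*h (P(E, h) = 3 + h*3 = 3 + 3*h)
(16414 + 31774)*(P(-80, 109) - 23048) = (16414 + 31774)*((3 + 3*109) - 23048) = 48188*((3 + 327) - 23048) = 48188*(330 - 23048) = 48188*(-22718) = -1094734984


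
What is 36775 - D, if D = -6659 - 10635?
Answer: 54069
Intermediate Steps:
D = -17294
36775 - D = 36775 - 1*(-17294) = 36775 + 17294 = 54069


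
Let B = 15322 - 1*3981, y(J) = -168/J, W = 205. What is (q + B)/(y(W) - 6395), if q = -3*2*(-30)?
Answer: -2361805/1311143 ≈ -1.8013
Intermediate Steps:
B = 11341 (B = 15322 - 3981 = 11341)
q = 180 (q = -6*(-30) = 180)
(q + B)/(y(W) - 6395) = (180 + 11341)/(-168/205 - 6395) = 11521/(-168*1/205 - 6395) = 11521/(-168/205 - 6395) = 11521/(-1311143/205) = 11521*(-205/1311143) = -2361805/1311143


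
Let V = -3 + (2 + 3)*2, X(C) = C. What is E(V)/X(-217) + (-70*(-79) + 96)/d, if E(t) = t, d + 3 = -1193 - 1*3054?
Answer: -89328/65875 ≈ -1.3560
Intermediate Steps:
V = 7 (V = -3 + 5*2 = -3 + 10 = 7)
d = -4250 (d = -3 + (-1193 - 1*3054) = -3 + (-1193 - 3054) = -3 - 4247 = -4250)
E(V)/X(-217) + (-70*(-79) + 96)/d = 7/(-217) + (-70*(-79) + 96)/(-4250) = 7*(-1/217) + (5530 + 96)*(-1/4250) = -1/31 + 5626*(-1/4250) = -1/31 - 2813/2125 = -89328/65875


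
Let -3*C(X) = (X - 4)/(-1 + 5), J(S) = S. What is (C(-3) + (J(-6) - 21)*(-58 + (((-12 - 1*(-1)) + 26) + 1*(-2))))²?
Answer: 212780569/144 ≈ 1.4776e+6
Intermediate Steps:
C(X) = ⅓ - X/12 (C(X) = -(X - 4)/(3*(-1 + 5)) = -(-4 + X)/(3*4) = -(-1 + X/4)/3 = ⅓ - X/12)
(C(-3) + (J(-6) - 21)*(-58 + (((-12 - 1*(-1)) + 26) + 1*(-2))))² = ((⅓ - 1/12*(-3)) + (-6 - 21)*(-58 + (((-12 - 1*(-1)) + 26) + 1*(-2))))² = ((⅓ + ¼) - 27*(-58 + (((-12 + 1) + 26) - 2)))² = (7/12 - 27*(-58 + ((-11 + 26) - 2)))² = (7/12 - 27*(-58 + (15 - 2)))² = (7/12 - 27*(-58 + 13))² = (7/12 - 27*(-45))² = (7/12 + 1215)² = (14587/12)² = 212780569/144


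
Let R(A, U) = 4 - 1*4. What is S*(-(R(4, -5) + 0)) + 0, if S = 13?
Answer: 0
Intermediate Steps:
R(A, U) = 0 (R(A, U) = 4 - 4 = 0)
S*(-(R(4, -5) + 0)) + 0 = 13*(-(0 + 0)) + 0 = 13*(-1*0) + 0 = 13*0 + 0 = 0 + 0 = 0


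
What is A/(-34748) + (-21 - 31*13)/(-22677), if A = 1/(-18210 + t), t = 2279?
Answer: 234713867189/12553315688676 ≈ 0.018697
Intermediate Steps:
A = -1/15931 (A = 1/(-18210 + 2279) = 1/(-15931) = -1/15931 ≈ -6.2771e-5)
A/(-34748) + (-21 - 31*13)/(-22677) = -1/15931/(-34748) + (-21 - 31*13)/(-22677) = -1/15931*(-1/34748) + (-21 - 403)*(-1/22677) = 1/553570388 - 424*(-1/22677) = 1/553570388 + 424/22677 = 234713867189/12553315688676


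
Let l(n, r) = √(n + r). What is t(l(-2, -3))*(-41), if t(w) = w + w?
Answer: -82*I*√5 ≈ -183.36*I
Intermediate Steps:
t(w) = 2*w
t(l(-2, -3))*(-41) = (2*√(-2 - 3))*(-41) = (2*√(-5))*(-41) = (2*(I*√5))*(-41) = (2*I*√5)*(-41) = -82*I*√5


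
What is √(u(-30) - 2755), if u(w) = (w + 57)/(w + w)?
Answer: I*√275545/10 ≈ 52.492*I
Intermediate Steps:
u(w) = (57 + w)/(2*w) (u(w) = (57 + w)/((2*w)) = (57 + w)*(1/(2*w)) = (57 + w)/(2*w))
√(u(-30) - 2755) = √((½)*(57 - 30)/(-30) - 2755) = √((½)*(-1/30)*27 - 2755) = √(-9/20 - 2755) = √(-55109/20) = I*√275545/10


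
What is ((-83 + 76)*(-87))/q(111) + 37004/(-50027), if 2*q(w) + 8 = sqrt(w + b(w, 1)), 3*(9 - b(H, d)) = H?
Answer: 25618948/50027 + 1218*sqrt(83)/19 ≈ 1096.1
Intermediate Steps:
b(H, d) = 9 - H/3
q(w) = -4 + sqrt(9 + 2*w/3)/2 (q(w) = -4 + sqrt(w + (9 - w/3))/2 = -4 + sqrt(9 + 2*w/3)/2)
((-83 + 76)*(-87))/q(111) + 37004/(-50027) = ((-83 + 76)*(-87))/(-4 + sqrt(81 + 6*111)/6) + 37004/(-50027) = (-7*(-87))/(-4 + sqrt(81 + 666)/6) + 37004*(-1/50027) = 609/(-4 + sqrt(747)/6) - 37004/50027 = 609/(-4 + (3*sqrt(83))/6) - 37004/50027 = 609/(-4 + sqrt(83)/2) - 37004/50027 = -37004/50027 + 609/(-4 + sqrt(83)/2)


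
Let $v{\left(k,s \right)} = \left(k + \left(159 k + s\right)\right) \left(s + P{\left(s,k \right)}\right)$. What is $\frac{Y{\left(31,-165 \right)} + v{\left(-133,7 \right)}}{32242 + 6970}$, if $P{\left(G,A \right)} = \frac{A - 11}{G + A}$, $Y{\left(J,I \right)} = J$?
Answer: $- \frac{43298}{9803} \approx -4.4168$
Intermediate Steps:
$P{\left(G,A \right)} = \frac{-11 + A}{A + G}$
$v{\left(k,s \right)} = \left(s + 160 k\right) \left(s + \frac{-11 + k}{k + s}\right)$ ($v{\left(k,s \right)} = \left(k + \left(159 k + s\right)\right) \left(s + \frac{-11 + k}{k + s}\right) = \left(k + \left(s + 159 k\right)\right) \left(s + \frac{-11 + k}{k + s}\right) = \left(s + 160 k\right) \left(s + \frac{-11 + k}{k + s}\right)$)
$\frac{Y{\left(31,-165 \right)} + v{\left(-133,7 \right)}}{32242 + 6970} = \frac{31 + \frac{7 \left(-11 - 133\right) + 160 \left(-133\right) \left(-11 - 133\right) + 7 \left(-133 + 7\right) \left(7 + 160 \left(-133\right)\right)}{-133 + 7}}{32242 + 6970} = \frac{31 + \frac{7 \left(-144\right) + 160 \left(-133\right) \left(-144\right) + 7 \left(-126\right) \left(7 - 21280\right)}{-126}}{39212} = \left(31 - \frac{-1008 + 3064320 + 7 \left(-126\right) \left(-21273\right)}{126}\right) \frac{1}{39212} = \left(31 - \frac{-1008 + 3064320 + 18762786}{126}\right) \frac{1}{39212} = \left(31 - 173223\right) \frac{1}{39212} = \left(-173192\right) \frac{1}{39212} = - \frac{43298}{9803}$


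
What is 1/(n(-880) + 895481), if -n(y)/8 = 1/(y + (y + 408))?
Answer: 169/151336290 ≈ 1.1167e-6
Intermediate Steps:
n(y) = -8/(408 + 2*y) (n(y) = -8/(y + (y + 408)) = -8/(y + (408 + y)) = -8/(408 + 2*y))
1/(n(-880) + 895481) = 1/(-4/(204 - 880) + 895481) = 1/(-4/(-676) + 895481) = 1/(-4*(-1/676) + 895481) = 1/(1/169 + 895481) = 1/(151336290/169) = 169/151336290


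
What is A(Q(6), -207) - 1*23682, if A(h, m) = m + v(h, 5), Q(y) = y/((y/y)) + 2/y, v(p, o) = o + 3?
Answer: -23881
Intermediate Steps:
v(p, o) = 3 + o
Q(y) = y + 2/y (Q(y) = y/1 + 2/y = y*1 + 2/y = y + 2/y)
A(h, m) = 8 + m (A(h, m) = m + (3 + 5) = m + 8 = 8 + m)
A(Q(6), -207) - 1*23682 = (8 - 207) - 1*23682 = -199 - 23682 = -23881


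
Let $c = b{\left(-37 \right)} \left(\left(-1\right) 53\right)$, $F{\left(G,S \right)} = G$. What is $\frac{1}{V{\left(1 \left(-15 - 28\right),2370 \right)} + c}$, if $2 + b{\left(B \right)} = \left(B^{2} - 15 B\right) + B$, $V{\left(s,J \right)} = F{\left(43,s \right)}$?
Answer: $- \frac{1}{99862} \approx -1.0014 \cdot 10^{-5}$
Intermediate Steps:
$V{\left(s,J \right)} = 43$
$b{\left(B \right)} = -2 + B^{2} - 14 B$ ($b{\left(B \right)} = -2 + \left(\left(B^{2} - 15 B\right) + B\right) = -2 + \left(B^{2} - 14 B\right) = -2 + B^{2} - 14 B$)
$c = -99905$ ($c = \left(-2 + \left(-37\right)^{2} - -518\right) \left(\left(-1\right) 53\right) = \left(-2 + 1369 + 518\right) \left(-53\right) = 1885 \left(-53\right) = -99905$)
$\frac{1}{V{\left(1 \left(-15 - 28\right),2370 \right)} + c} = \frac{1}{43 - 99905} = \frac{1}{-99862} = - \frac{1}{99862}$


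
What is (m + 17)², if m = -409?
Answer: 153664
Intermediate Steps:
(m + 17)² = (-409 + 17)² = (-392)² = 153664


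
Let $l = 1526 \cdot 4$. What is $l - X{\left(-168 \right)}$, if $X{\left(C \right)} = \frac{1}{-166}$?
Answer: $\frac{1013265}{166} \approx 6104.0$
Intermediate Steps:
$X{\left(C \right)} = - \frac{1}{166}$
$l = 6104$
$l - X{\left(-168 \right)} = 6104 - - \frac{1}{166} = 6104 + \frac{1}{166} = \frac{1013265}{166}$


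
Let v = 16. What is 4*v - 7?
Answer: 57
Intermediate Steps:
4*v - 7 = 4*16 - 7 = 64 - 7 = 57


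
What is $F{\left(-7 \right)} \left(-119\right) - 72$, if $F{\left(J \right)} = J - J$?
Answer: $-72$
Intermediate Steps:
$F{\left(J \right)} = 0$
$F{\left(-7 \right)} \left(-119\right) - 72 = 0 \left(-119\right) - 72 = 0 - 72 = -72$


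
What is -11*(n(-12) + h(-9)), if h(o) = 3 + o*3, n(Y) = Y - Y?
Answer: 264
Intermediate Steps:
n(Y) = 0
h(o) = 3 + 3*o
-11*(n(-12) + h(-9)) = -11*(0 + (3 + 3*(-9))) = -11*(0 + (3 - 27)) = -11*(0 - 24) = -11*(-24) = 264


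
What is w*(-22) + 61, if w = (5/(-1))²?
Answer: -489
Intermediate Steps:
w = 25 (w = (5*(-1))² = (-5)² = 25)
w*(-22) + 61 = 25*(-22) + 61 = -550 + 61 = -489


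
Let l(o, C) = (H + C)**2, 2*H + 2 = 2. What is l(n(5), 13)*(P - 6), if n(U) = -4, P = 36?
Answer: 5070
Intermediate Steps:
H = 0 (H = -1 + (1/2)*2 = -1 + 1 = 0)
l(o, C) = C**2 (l(o, C) = (0 + C)**2 = C**2)
l(n(5), 13)*(P - 6) = 13**2*(36 - 6) = 169*30 = 5070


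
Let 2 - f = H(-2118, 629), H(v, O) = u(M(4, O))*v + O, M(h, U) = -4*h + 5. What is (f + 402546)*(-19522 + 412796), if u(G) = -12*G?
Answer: 268014264630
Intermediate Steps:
M(h, U) = 5 - 4*h
H(v, O) = O + 132*v (H(v, O) = (-12*(5 - 4*4))*v + O = (-12*(5 - 16))*v + O = (-12*(-11))*v + O = 132*v + O = O + 132*v)
f = 278949 (f = 2 - (629 + 132*(-2118)) = 2 - (629 - 279576) = 2 - 1*(-278947) = 2 + 278947 = 278949)
(f + 402546)*(-19522 + 412796) = (278949 + 402546)*(-19522 + 412796) = 681495*393274 = 268014264630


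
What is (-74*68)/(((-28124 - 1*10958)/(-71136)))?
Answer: -178978176/19541 ≈ -9159.1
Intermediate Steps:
(-74*68)/(((-28124 - 1*10958)/(-71136))) = -5032*(-71136/(-28124 - 10958)) = -5032/((-39082*(-1/71136))) = -5032/19541/35568 = -5032*35568/19541 = -178978176/19541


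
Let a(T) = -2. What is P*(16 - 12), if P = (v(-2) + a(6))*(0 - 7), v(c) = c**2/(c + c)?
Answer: 84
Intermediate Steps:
v(c) = c/2 (v(c) = c**2/((2*c)) = (1/(2*c))*c**2 = c/2)
P = 21 (P = ((1/2)*(-2) - 2)*(0 - 7) = (-1 - 2)*(-7) = -3*(-7) = 21)
P*(16 - 12) = 21*(16 - 12) = 21*4 = 84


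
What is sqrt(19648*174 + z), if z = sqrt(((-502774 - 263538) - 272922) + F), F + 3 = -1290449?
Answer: sqrt(3418752 + 3*I*sqrt(258854)) ≈ 1849.0 + 0.413*I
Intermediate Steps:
F = -1290452 (F = -3 - 1290449 = -1290452)
z = 3*I*sqrt(258854) (z = sqrt(((-502774 - 263538) - 272922) - 1290452) = sqrt((-766312 - 272922) - 1290452) = sqrt(-1039234 - 1290452) = sqrt(-2329686) = 3*I*sqrt(258854) ≈ 1526.3*I)
sqrt(19648*174 + z) = sqrt(19648*174 + 3*I*sqrt(258854)) = sqrt(3418752 + 3*I*sqrt(258854))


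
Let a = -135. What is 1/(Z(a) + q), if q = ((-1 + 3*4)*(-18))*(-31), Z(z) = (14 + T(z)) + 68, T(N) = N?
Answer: 1/6085 ≈ 0.00016434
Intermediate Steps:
Z(z) = 82 + z (Z(z) = (14 + z) + 68 = 82 + z)
q = 6138 (q = ((-1 + 12)*(-18))*(-31) = (11*(-18))*(-31) = -198*(-31) = 6138)
1/(Z(a) + q) = 1/((82 - 135) + 6138) = 1/(-53 + 6138) = 1/6085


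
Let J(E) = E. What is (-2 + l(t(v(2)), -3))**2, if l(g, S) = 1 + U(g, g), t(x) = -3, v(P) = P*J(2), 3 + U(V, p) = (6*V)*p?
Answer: 2500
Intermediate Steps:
U(V, p) = -3 + 6*V*p (U(V, p) = -3 + (6*V)*p = -3 + 6*V*p)
v(P) = 2*P (v(P) = P*2 = 2*P)
l(g, S) = -2 + 6*g**2 (l(g, S) = 1 + (-3 + 6*g*g) = 1 + (-3 + 6*g**2) = -2 + 6*g**2)
(-2 + l(t(v(2)), -3))**2 = (-2 + (-2 + 6*(-3)**2))**2 = (-2 + (-2 + 6*9))**2 = (-2 + (-2 + 54))**2 = (-2 + 52)**2 = 50**2 = 2500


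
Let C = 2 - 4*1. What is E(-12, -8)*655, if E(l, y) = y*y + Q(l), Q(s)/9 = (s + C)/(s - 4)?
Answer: 376625/8 ≈ 47078.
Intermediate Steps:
C = -2 (C = 2 - 4 = -2)
Q(s) = 9*(-2 + s)/(-4 + s) (Q(s) = 9*((s - 2)/(s - 4)) = 9*((-2 + s)/(-4 + s)) = 9*(-2 + s)/(-4 + s))
E(l, y) = y**2 + 9*(-2 + l)/(-4 + l) (E(l, y) = y*y + 9*(-2 + l)/(-4 + l) = y**2 + 9*(-2 + l)/(-4 + l))
E(-12, -8)*655 = ((-18 + 9*(-12) + (-8)**2*(-4 - 12))/(-4 - 12))*655 = ((-18 - 108 + 64*(-16))/(-16))*655 = -(-18 - 108 - 1024)/16*655 = -1/16*(-1150)*655 = (575/8)*655 = 376625/8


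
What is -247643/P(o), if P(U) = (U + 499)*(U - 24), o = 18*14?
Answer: -247643/171228 ≈ -1.4463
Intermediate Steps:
o = 252
P(U) = (-24 + U)*(499 + U) (P(U) = (499 + U)*(-24 + U) = (-24 + U)*(499 + U))
-247643/P(o) = -247643/(-11976 + 252² + 475*252) = -247643/(-11976 + 63504 + 119700) = -247643/171228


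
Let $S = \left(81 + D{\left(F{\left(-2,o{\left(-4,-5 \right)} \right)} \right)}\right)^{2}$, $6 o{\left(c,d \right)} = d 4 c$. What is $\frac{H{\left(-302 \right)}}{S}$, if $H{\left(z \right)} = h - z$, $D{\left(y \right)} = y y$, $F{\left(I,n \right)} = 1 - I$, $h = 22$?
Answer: $\frac{1}{25} \approx 0.04$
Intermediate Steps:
$o{\left(c,d \right)} = \frac{2 c d}{3}$ ($o{\left(c,d \right)} = \frac{d 4 c}{6} = \frac{4 d c}{6} = \frac{4 c d}{6} = \frac{2 c d}{3}$)
$D{\left(y \right)} = y^{2}$
$H{\left(z \right)} = 22 - z$
$S = 8100$ ($S = \left(81 + \left(1 - -2\right)^{2}\right)^{2} = \left(81 + \left(1 + 2\right)^{2}\right)^{2} = \left(81 + 3^{2}\right)^{2} = \left(81 + 9\right)^{2} = 90^{2} = 8100$)
$\frac{H{\left(-302 \right)}}{S} = \frac{22 - -302}{8100} = \left(22 + 302\right) \frac{1}{8100} = 324 \cdot \frac{1}{8100} = \frac{1}{25}$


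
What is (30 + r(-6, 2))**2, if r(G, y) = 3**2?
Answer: 1521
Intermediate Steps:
r(G, y) = 9
(30 + r(-6, 2))**2 = (30 + 9)**2 = 39**2 = 1521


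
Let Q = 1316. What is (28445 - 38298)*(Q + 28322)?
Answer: -292023214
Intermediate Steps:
(28445 - 38298)*(Q + 28322) = (28445 - 38298)*(1316 + 28322) = -9853*29638 = -292023214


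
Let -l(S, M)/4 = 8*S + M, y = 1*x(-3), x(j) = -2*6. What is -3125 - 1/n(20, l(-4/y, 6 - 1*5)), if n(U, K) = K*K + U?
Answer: -6612509/2116 ≈ -3125.0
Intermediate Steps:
x(j) = -12
y = -12 (y = 1*(-12) = -12)
l(S, M) = -32*S - 4*M (l(S, M) = -4*(8*S + M) = -4*(M + 8*S) = -32*S - 4*M)
n(U, K) = U + K² (n(U, K) = K² + U = U + K²)
-3125 - 1/n(20, l(-4/y, 6 - 1*5)) = -3125 - 1/(20 + (-(-128)/(-12) - 4*(6 - 1*5))²) = -3125 - 1/(20 + (-(-128)*(-1)/12 - 4*(6 - 5))²) = -3125 - 1/(20 + (-32*⅓ - 4*1)²) = -3125 - 1/(20 + (-32/3 - 4)²) = -3125 - 1/(20 + (-44/3)²) = -3125 - 1/(20 + 1936/9) = -3125 - 1/2116/9 = -3125 - 1*9/2116 = -3125 - 9/2116 = -6612509/2116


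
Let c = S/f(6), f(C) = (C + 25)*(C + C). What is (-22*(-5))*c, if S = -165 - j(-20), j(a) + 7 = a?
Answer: -1265/31 ≈ -40.806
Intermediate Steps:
j(a) = -7 + a
f(C) = 2*C*(25 + C) (f(C) = (25 + C)*(2*C) = 2*C*(25 + C))
S = -138 (S = -165 - (-7 - 20) = -165 - 1*(-27) = -165 + 27 = -138)
c = -23/62 (c = -138*1/(12*(25 + 6)) = -138/(2*6*31) = -138/372 = -138*1/372 = -23/62 ≈ -0.37097)
(-22*(-5))*c = -22*(-5)*(-23/62) = 110*(-23/62) = -1265/31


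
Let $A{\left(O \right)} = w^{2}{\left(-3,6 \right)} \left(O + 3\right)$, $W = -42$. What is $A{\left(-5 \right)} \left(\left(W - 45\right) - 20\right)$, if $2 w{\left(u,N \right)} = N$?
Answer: $1926$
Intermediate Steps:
$w{\left(u,N \right)} = \frac{N}{2}$
$A{\left(O \right)} = 27 + 9 O$ ($A{\left(O \right)} = \left(\frac{1}{2} \cdot 6\right)^{2} \left(O + 3\right) = 3^{2} \left(3 + O\right) = 9 \left(3 + O\right) = 27 + 9 O$)
$A{\left(-5 \right)} \left(\left(W - 45\right) - 20\right) = \left(27 + 9 \left(-5\right)\right) \left(\left(-42 - 45\right) - 20\right) = \left(27 - 45\right) \left(-87 - 20\right) = \left(-18\right) \left(-107\right) = 1926$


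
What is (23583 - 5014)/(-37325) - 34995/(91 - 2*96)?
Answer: 1304312906/3769825 ≈ 345.99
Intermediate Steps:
(23583 - 5014)/(-37325) - 34995/(91 - 2*96) = 18569*(-1/37325) - 34995/(91 - 192) = -18569/37325 - 34995/(-101) = -18569/37325 - 34995*(-1/101) = -18569/37325 + 34995/101 = 1304312906/3769825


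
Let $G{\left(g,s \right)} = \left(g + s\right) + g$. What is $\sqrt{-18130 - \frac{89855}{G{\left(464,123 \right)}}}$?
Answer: $\frac{3 i \sqrt{2235650415}}{1051} \approx 134.96 i$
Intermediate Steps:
$G{\left(g,s \right)} = s + 2 g$
$\sqrt{-18130 - \frac{89855}{G{\left(464,123 \right)}}} = \sqrt{-18130 - \frac{89855}{123 + 2 \cdot 464}} = \sqrt{-18130 - \frac{89855}{123 + 928}} = \sqrt{-18130 - \frac{89855}{1051}} = \sqrt{- \frac{19144485}{1051}} = \frac{3 i \sqrt{2235650415}}{1051}$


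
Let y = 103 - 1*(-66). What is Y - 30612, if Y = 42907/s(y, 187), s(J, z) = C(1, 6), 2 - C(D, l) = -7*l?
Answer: -1304021/44 ≈ -29637.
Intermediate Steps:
y = 169 (y = 103 + 66 = 169)
C(D, l) = 2 + 7*l (C(D, l) = 2 - (-7)*l = 2 + 7*l)
s(J, z) = 44 (s(J, z) = 2 + 7*6 = 2 + 42 = 44)
Y = 42907/44 ≈ 975.16
Y - 30612 = 42907/44 - 30612 = -1304021/44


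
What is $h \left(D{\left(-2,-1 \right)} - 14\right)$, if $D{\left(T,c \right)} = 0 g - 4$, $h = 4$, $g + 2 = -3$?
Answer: $-72$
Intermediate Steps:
$g = -5$ ($g = -2 - 3 = -5$)
$D{\left(T,c \right)} = -4$ ($D{\left(T,c \right)} = 0 \left(-5\right) - 4 = 0 - 4 = -4$)
$h \left(D{\left(-2,-1 \right)} - 14\right) = 4 \left(-4 - 14\right) = 4 \left(-18\right) = -72$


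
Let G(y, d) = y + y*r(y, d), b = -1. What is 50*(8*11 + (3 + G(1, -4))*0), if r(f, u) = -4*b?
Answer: 4400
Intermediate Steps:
r(f, u) = 4 (r(f, u) = -4*(-1) = 4)
G(y, d) = 5*y (G(y, d) = y + y*4 = y + 4*y = 5*y)
50*(8*11 + (3 + G(1, -4))*0) = 50*(8*11 + (3 + 5*1)*0) = 50*(88 + (3 + 5)*0) = 50*(88 + 8*0) = 50*(88 + 0) = 50*88 = 4400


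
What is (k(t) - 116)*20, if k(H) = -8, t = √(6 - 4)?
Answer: -2480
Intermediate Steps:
t = √2 ≈ 1.4142
(k(t) - 116)*20 = (-8 - 116)*20 = -124*20 = -2480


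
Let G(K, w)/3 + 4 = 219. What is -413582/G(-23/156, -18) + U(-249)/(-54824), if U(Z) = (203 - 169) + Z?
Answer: -22674080893/35361480 ≈ -641.21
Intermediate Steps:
U(Z) = 34 + Z
G(K, w) = 645 (G(K, w) = -12 + 3*219 = -12 + 657 = 645)
-413582/G(-23/156, -18) + U(-249)/(-54824) = -413582/645 + (34 - 249)/(-54824) = -413582*1/645 - 215*(-1/54824) = -413582/645 + 215/54824 = -22674080893/35361480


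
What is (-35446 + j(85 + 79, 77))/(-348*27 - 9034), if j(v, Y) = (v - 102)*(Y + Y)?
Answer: 12949/9215 ≈ 1.4052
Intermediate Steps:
j(v, Y) = 2*Y*(-102 + v) (j(v, Y) = (-102 + v)*(2*Y) = 2*Y*(-102 + v))
(-35446 + j(85 + 79, 77))/(-348*27 - 9034) = (-35446 + 2*77*(-102 + (85 + 79)))/(-348*27 - 9034) = (-35446 + 2*77*(-102 + 164))/(-9396 - 9034) = (-35446 + 2*77*62)/(-18430) = (-35446 + 9548)*(-1/18430) = -25898*(-1/18430) = 12949/9215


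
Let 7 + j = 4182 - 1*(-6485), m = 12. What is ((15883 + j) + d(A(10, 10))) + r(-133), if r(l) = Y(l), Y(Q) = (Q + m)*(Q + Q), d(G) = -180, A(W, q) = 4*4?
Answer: 58549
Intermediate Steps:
A(W, q) = 16
j = 10660 (j = -7 + (4182 - 1*(-6485)) = -7 + (4182 + 6485) = -7 + 10667 = 10660)
Y(Q) = 2*Q*(12 + Q) (Y(Q) = (Q + 12)*(Q + Q) = (12 + Q)*(2*Q) = 2*Q*(12 + Q))
r(l) = 2*l*(12 + l)
((15883 + j) + d(A(10, 10))) + r(-133) = ((15883 + 10660) - 180) + 2*(-133)*(12 - 133) = (26543 - 180) + 2*(-133)*(-121) = 26363 + 32186 = 58549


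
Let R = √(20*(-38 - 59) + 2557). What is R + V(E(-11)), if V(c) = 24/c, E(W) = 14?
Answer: 12/7 + √617 ≈ 26.554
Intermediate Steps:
R = √617 (R = √(20*(-97) + 2557) = √(-1940 + 2557) = √617 ≈ 24.839)
R + V(E(-11)) = √617 + 24/14 = √617 + 24*(1/14) = √617 + 12/7 = 12/7 + √617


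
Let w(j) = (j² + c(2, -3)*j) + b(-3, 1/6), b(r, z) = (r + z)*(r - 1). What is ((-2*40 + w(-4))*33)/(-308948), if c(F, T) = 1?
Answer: 935/154474 ≈ 0.0060528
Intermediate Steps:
b(r, z) = (-1 + r)*(r + z) (b(r, z) = (r + z)*(-1 + r) = (-1 + r)*(r + z))
w(j) = 34/3 + j + j² (w(j) = (j² + 1*j) + ((-3)² - 1*(-3) - 1/6 - 3/6) = (j² + j) + (9 + 3 - 1*⅙ - 3*⅙) = (j + j²) + (9 + 3 - ⅙ - ½) = (j + j²) + 34/3 = 34/3 + j + j²)
((-2*40 + w(-4))*33)/(-308948) = ((-2*40 + (34/3 - 4 + (-4)²))*33)/(-308948) = ((-80 + (34/3 - 4 + 16))*33)*(-1/308948) = ((-80 + 70/3)*33)*(-1/308948) = -170/3*33*(-1/308948) = -1870*(-1/308948) = 935/154474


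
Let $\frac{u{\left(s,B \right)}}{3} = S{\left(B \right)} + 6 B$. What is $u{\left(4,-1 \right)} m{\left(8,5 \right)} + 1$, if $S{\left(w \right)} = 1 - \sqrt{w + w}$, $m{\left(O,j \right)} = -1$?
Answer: $16 + 3 i \sqrt{2} \approx 16.0 + 4.2426 i$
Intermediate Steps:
$S{\left(w \right)} = 1 - \sqrt{2} \sqrt{w}$ ($S{\left(w \right)} = 1 - \sqrt{2 w} = 1 - \sqrt{2} \sqrt{w}$)
$u{\left(s,B \right)} = 3 + 18 B - 3 \sqrt{2} \sqrt{B}$ ($u{\left(s,B \right)} = 3 \left(\left(1 - \sqrt{2} \sqrt{B}\right) + 6 B\right) = 3 \left(1 + 6 B - \sqrt{2} \sqrt{B}\right) = 3 + 18 B - 3 \sqrt{2} \sqrt{B}$)
$u{\left(4,-1 \right)} m{\left(8,5 \right)} + 1 = \left(3 + 18 \left(-1\right) - 3 \sqrt{2} \sqrt{-1}\right) \left(-1\right) + 1 = \left(3 - 18 - 3 \sqrt{2} i\right) \left(-1\right) + 1 = \left(3 - 18 - 3 i \sqrt{2}\right) \left(-1\right) + 1 = \left(-15 - 3 i \sqrt{2}\right) \left(-1\right) + 1 = \left(15 + 3 i \sqrt{2}\right) + 1 = 16 + 3 i \sqrt{2}$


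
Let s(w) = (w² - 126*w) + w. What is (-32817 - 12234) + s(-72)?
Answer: -30867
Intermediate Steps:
s(w) = w² - 125*w
(-32817 - 12234) + s(-72) = (-32817 - 12234) - 72*(-125 - 72) = -45051 - 72*(-197) = -45051 + 14184 = -30867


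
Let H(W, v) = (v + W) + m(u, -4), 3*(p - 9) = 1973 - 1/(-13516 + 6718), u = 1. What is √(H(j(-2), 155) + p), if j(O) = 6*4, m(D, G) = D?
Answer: √39126842986/6798 ≈ 29.098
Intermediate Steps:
p = 13596001/20394 (p = 9 + (1973 - 1/(-13516 + 6718))/3 = 9 + (1973 - 1/(-6798))/3 = 9 + (1973 - 1*(-1/6798))/3 = 9 + (1973 + 1/6798)/3 = 9 + (⅓)*(13412455/6798) = 9 + 13412455/20394 = 13596001/20394 ≈ 666.67)
j(O) = 24
H(W, v) = 1 + W + v (H(W, v) = (v + W) + 1 = (W + v) + 1 = 1 + W + v)
√(H(j(-2), 155) + p) = √((1 + 24 + 155) + 13596001/20394) = √(180 + 13596001/20394) = √(17266921/20394) = √39126842986/6798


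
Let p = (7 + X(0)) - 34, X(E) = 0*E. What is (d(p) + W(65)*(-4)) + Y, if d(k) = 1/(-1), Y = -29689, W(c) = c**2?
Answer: -46590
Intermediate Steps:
X(E) = 0
p = -27 (p = (7 + 0) - 34 = 7 - 34 = -27)
d(k) = -1
(d(p) + W(65)*(-4)) + Y = (-1 + 65**2*(-4)) - 29689 = (-1 + 4225*(-4)) - 29689 = (-1 - 16900) - 29689 = -16901 - 29689 = -46590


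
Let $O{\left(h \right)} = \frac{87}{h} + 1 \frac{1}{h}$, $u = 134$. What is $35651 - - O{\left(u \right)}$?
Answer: $\frac{2388661}{67} \approx 35652.0$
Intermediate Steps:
$O{\left(h \right)} = \frac{88}{h}$ ($O{\left(h \right)} = \frac{87}{h} + \frac{1}{h} = \frac{88}{h}$)
$35651 - - O{\left(u \right)} = 35651 - - \frac{88}{134} = 35651 - \left(-1\right) \frac{44}{67} = 35651 - - \frac{44}{67} = 35651 + \frac{44}{67} = \frac{2388661}{67}$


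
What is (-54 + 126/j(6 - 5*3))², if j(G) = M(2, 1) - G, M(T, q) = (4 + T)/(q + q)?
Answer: 7569/4 ≈ 1892.3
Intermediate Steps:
M(T, q) = (4 + T)/(2*q) (M(T, q) = (4 + T)/((2*q)) = (4 + T)*(1/(2*q)) = (4 + T)/(2*q))
j(G) = 3 - G (j(G) = (½)*(4 + 2)/1 - G = (½)*1*6 - G = 3 - G)
(-54 + 126/j(6 - 5*3))² = (-54 + 126/(3 - (6 - 5*3)))² = (-54 + 126/(3 - (6 - 15)))² = (-54 + 126/(3 - 1*(-9)))² = (-54 + 126/(3 + 9))² = (-54 + 126/12)² = (-54 + 126*(1/12))² = (-54 + 21/2)² = (-87/2)² = 7569/4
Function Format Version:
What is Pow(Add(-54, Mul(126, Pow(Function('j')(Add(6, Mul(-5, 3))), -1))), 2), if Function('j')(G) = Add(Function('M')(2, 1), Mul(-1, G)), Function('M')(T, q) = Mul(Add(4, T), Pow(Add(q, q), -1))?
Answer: Rational(7569, 4) ≈ 1892.3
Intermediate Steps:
Function('M')(T, q) = Mul(Rational(1, 2), Pow(q, -1), Add(4, T)) (Function('M')(T, q) = Mul(Add(4, T), Pow(Mul(2, q), -1)) = Mul(Add(4, T), Mul(Rational(1, 2), Pow(q, -1))) = Mul(Rational(1, 2), Pow(q, -1), Add(4, T)))
Function('j')(G) = Add(3, Mul(-1, G)) (Function('j')(G) = Add(Mul(Rational(1, 2), Pow(1, -1), Add(4, 2)), Mul(-1, G)) = Add(Mul(Rational(1, 2), 1, 6), Mul(-1, G)) = Add(3, Mul(-1, G)))
Pow(Add(-54, Mul(126, Pow(Function('j')(Add(6, Mul(-5, 3))), -1))), 2) = Pow(Add(-54, Mul(126, Pow(Add(3, Mul(-1, Add(6, Mul(-5, 3)))), -1))), 2) = Pow(Add(-54, Mul(126, Pow(Add(3, Mul(-1, Add(6, -15))), -1))), 2) = Pow(Add(-54, Mul(126, Pow(Add(3, Mul(-1, -9)), -1))), 2) = Pow(Add(-54, Mul(126, Pow(Add(3, 9), -1))), 2) = Pow(Add(-54, Mul(126, Pow(12, -1))), 2) = Pow(Add(-54, Mul(126, Rational(1, 12))), 2) = Pow(Add(-54, Rational(21, 2)), 2) = Pow(Rational(-87, 2), 2) = Rational(7569, 4)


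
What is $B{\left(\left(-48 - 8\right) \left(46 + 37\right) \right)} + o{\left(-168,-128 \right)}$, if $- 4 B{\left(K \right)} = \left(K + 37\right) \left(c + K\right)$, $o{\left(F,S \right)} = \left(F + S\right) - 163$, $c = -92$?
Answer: $-5464494$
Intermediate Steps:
$o{\left(F,S \right)} = -163 + F + S$
$B{\left(K \right)} = - \frac{\left(-92 + K\right) \left(37 + K\right)}{4}$ ($B{\left(K \right)} = - \frac{\left(K + 37\right) \left(-92 + K\right)}{4} = - \frac{\left(37 + K\right) \left(-92 + K\right)}{4} = - \frac{\left(-92 + K\right) \left(37 + K\right)}{4}$)
$B{\left(\left(-48 - 8\right) \left(46 + 37\right) \right)} + o{\left(-168,-128 \right)} = \left(851 - \frac{\left(\left(-48 - 8\right) \left(46 + 37\right)\right)^{2}}{4} + \frac{55 \left(-48 - 8\right) \left(46 + 37\right)}{4}\right) - 459 = \left(851 - \frac{\left(\left(-56\right) 83\right)^{2}}{4} + \frac{55 \left(\left(-56\right) 83\right)}{4}\right) - 459 = \left(851 - \frac{\left(-4648\right)^{2}}{4} + \frac{55}{4} \left(-4648\right)\right) - 459 = \left(851 - 5400976 - 63910\right) - 459 = -5464035 - 459 = -5464494$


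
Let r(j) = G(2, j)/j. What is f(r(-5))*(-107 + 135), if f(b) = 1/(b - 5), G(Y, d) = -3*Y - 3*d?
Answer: -70/17 ≈ -4.1176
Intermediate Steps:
r(j) = (-6 - 3*j)/j (r(j) = (-3*2 - 3*j)/j = (-6 - 3*j)/j)
f(b) = 1/(-5 + b)
f(r(-5))*(-107 + 135) = (-107 + 135)/(-5 + (-3 - 6/(-5))) = 28/(-5 + (-3 - 6*(-⅕))) = 28/(-5 + (-3 + 6/5)) = 28/(-5 - 9/5) = 28/(-34/5) = -5/34*28 = -70/17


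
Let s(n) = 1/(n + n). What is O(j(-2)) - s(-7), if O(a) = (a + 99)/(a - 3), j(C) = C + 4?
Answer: -1413/14 ≈ -100.93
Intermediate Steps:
j(C) = 4 + C
O(a) = (99 + a)/(-3 + a)
s(n) = 1/(2*n)
O(j(-2)) - s(-7) = (99 + (4 - 2))/(-3 + (4 - 2)) - 1/(2*(-7)) = (99 + 2)/(-3 + 2) - (-1)/(2*7) = 101/(-1) - 1*(-1/14) = -1*101 + 1/14 = -101 + 1/14 = -1413/14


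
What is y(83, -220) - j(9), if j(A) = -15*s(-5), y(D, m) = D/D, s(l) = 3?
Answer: 46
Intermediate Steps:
y(D, m) = 1
j(A) = -45 (j(A) = -15*3 = -45)
y(83, -220) - j(9) = 1 - 1*(-45) = 1 + 45 = 46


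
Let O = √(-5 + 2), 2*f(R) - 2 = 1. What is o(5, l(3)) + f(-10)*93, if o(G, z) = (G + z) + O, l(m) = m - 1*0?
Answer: 295/2 + I*√3 ≈ 147.5 + 1.732*I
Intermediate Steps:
f(R) = 3/2 (f(R) = 1 + (½)*1 = 1 + ½ = 3/2)
O = I*√3 (O = √(-3) = I*√3 ≈ 1.732*I)
l(m) = m (l(m) = m + 0 = m)
o(G, z) = G + z + I*√3 (o(G, z) = (G + z) + I*√3 = G + z + I*√3)
o(5, l(3)) + f(-10)*93 = (5 + 3 + I*√3) + (3/2)*93 = (8 + I*√3) + 279/2 = 295/2 + I*√3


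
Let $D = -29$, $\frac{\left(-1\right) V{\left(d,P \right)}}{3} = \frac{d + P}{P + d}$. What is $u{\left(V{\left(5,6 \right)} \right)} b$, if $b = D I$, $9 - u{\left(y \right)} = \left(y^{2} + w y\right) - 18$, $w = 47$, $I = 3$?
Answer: $-13833$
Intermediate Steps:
$V{\left(d,P \right)} = -3$ ($V{\left(d,P \right)} = - 3 \frac{d + P}{P + d} = - 3 \frac{P + d}{P + d} = \left(-3\right) 1 = -3$)
$u{\left(y \right)} = 27 - y^{2} - 47 y$ ($u{\left(y \right)} = 9 - \left(\left(y^{2} + 47 y\right) - 18\right) = 9 - \left(-18 + y^{2} + 47 y\right) = 27 - y^{2} - 47 y$)
$b = -87$ ($b = \left(-29\right) 3 = -87$)
$u{\left(V{\left(5,6 \right)} \right)} b = \left(27 - \left(-3\right)^{2} - -141\right) \left(-87\right) = \left(27 - 9 + 141\right) \left(-87\right) = 159 \left(-87\right) = -13833$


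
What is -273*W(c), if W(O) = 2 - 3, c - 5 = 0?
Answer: 273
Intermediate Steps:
c = 5 (c = 5 + 0 = 5)
W(O) = -1
-273*W(c) = -273*(-1) = 273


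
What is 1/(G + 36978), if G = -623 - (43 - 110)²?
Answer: 1/31866 ≈ 3.1381e-5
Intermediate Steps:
G = -5112 (G = -623 - 1*(-67)² = -623 - 1*4489 = -623 - 4489 = -5112)
1/(G + 36978) = 1/(-5112 + 36978) = 1/31866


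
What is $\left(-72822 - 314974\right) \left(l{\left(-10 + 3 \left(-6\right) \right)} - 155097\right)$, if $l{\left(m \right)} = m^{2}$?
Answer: $59841964148$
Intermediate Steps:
$\left(-72822 - 314974\right) \left(l{\left(-10 + 3 \left(-6\right) \right)} - 155097\right) = \left(-72822 - 314974\right) \left(\left(-10 + 3 \left(-6\right)\right)^{2} - 155097\right) = - 387796 \left(\left(-10 - 18\right)^{2} - 155097\right) = - 387796 \left(\left(-28\right)^{2} - 155097\right) = - 387796 \left(784 - 155097\right) = \left(-387796\right) \left(-154313\right) = 59841964148$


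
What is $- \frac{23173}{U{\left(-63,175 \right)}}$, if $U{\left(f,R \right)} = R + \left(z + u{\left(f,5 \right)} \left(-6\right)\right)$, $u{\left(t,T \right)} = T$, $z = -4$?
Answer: $- \frac{23173}{141} \approx -164.35$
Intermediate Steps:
$U{\left(f,R \right)} = -34 + R$ ($U{\left(f,R \right)} = R + \left(-4 + 5 \left(-6\right)\right) = R - 34 = -34 + R$)
$- \frac{23173}{U{\left(-63,175 \right)}} = - \frac{23173}{-34 + 175} = - \frac{23173}{141}$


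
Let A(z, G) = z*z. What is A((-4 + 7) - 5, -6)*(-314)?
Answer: -1256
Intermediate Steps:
A(z, G) = z²
A((-4 + 7) - 5, -6)*(-314) = ((-4 + 7) - 5)²*(-314) = (3 - 5)²*(-314) = (-2)²*(-314) = 4*(-314) = -1256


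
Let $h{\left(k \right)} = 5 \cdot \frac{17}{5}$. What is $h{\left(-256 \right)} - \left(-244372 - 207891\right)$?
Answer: $452280$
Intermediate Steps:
$h{\left(k \right)} = 17$ ($h{\left(k \right)} = 5 \cdot 17 \cdot \frac{1}{5} = 5 \cdot \frac{17}{5} = 17$)
$h{\left(-256 \right)} - \left(-244372 - 207891\right) = 17 - \left(-244372 - 207891\right) = 17 - -452263 = 17 + 452263 = 452280$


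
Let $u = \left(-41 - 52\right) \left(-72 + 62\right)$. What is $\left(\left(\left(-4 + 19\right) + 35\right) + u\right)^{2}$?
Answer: $960400$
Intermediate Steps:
$u = 930$ ($u = \left(-93\right) \left(-10\right) = 930$)
$\left(\left(\left(-4 + 19\right) + 35\right) + u\right)^{2} = \left(\left(\left(-4 + 19\right) + 35\right) + 930\right)^{2} = \left(\left(15 + 35\right) + 930\right)^{2} = \left(50 + 930\right)^{2} = 980^{2} = 960400$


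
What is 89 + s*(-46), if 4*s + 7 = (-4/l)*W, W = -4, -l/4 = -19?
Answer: 6349/38 ≈ 167.08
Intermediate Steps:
l = 76 (l = -4*(-19) = 76)
s = -129/76 (s = -7/4 + (-4/76*(-4))/4 = -7/4 + (-4*1/76*(-4))/4 = -7/4 + (-1/19*(-4))/4 = -7/4 + (¼)*(4/19) = -7/4 + 1/19 = -129/76 ≈ -1.6974)
89 + s*(-46) = 89 - 129/76*(-46) = 89 + 2967/38 = 6349/38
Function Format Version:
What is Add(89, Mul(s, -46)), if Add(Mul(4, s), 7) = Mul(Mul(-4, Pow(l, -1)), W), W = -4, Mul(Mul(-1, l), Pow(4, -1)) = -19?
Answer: Rational(6349, 38) ≈ 167.08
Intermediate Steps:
l = 76 (l = Mul(-4, -19) = 76)
s = Rational(-129, 76) (s = Add(Rational(-7, 4), Mul(Rational(1, 4), Mul(Mul(-4, Pow(76, -1)), -4))) = Add(Rational(-7, 4), Mul(Rational(1, 4), Mul(Mul(-4, Rational(1, 76)), -4))) = Add(Rational(-7, 4), Mul(Rational(1, 4), Mul(Rational(-1, 19), -4))) = Add(Rational(-7, 4), Mul(Rational(1, 4), Rational(4, 19))) = Add(Rational(-7, 4), Rational(1, 19)) = Rational(-129, 76) ≈ -1.6974)
Add(89, Mul(s, -46)) = Add(89, Mul(Rational(-129, 76), -46)) = Add(89, Rational(2967, 38)) = Rational(6349, 38)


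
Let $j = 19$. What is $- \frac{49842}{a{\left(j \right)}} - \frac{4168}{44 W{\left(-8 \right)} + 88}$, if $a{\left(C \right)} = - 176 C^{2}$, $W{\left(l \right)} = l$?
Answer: $\frac{1579411}{95304} \approx 16.572$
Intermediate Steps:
$- \frac{49842}{a{\left(j \right)}} - \frac{4168}{44 W{\left(-8 \right)} + 88} = - \frac{49842}{\left(-176\right) 19^{2}} - \frac{4168}{44 \left(-8\right) + 88} = - \frac{49842}{\left(-176\right) 361} - \frac{4168}{-352 + 88} = - \frac{49842}{-63536} - \frac{4168}{-264} = \left(-49842\right) \left(- \frac{1}{63536}\right) - - \frac{521}{33} = \frac{24921}{31768} + \frac{521}{33} = \frac{1579411}{95304}$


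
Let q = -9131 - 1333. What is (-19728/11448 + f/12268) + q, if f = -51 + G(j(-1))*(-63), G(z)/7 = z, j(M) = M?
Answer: -10207251695/975306 ≈ -10466.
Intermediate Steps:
q = -10464
G(z) = 7*z
f = 390 (f = -51 + (7*(-1))*(-63) = -51 - 7*(-63) = -51 + 441 = 390)
(-19728/11448 + f/12268) + q = (-19728/11448 + 390/12268) - 10464 = (-19728*1/11448 + 390*(1/12268)) - 10464 = (-274/159 + 195/6134) - 10464 = -1649711/975306 - 10464 = -10207251695/975306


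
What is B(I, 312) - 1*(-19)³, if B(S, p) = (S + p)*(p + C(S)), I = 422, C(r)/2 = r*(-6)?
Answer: -3481109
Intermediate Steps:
C(r) = -12*r (C(r) = 2*(r*(-6)) = 2*(-6*r) = -12*r)
B(S, p) = (S + p)*(p - 12*S)
B(I, 312) - 1*(-19)³ = (312² - 12*422² - 11*422*312) - 1*(-19)³ = (97344 - 12*178084 - 1448304) - 1*(-6859) = (97344 - 2137008 - 1448304) + 6859 = -3487968 + 6859 = -3481109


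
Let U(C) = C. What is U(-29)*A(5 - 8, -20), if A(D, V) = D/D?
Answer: -29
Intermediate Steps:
A(D, V) = 1
U(-29)*A(5 - 8, -20) = -29*1 = -29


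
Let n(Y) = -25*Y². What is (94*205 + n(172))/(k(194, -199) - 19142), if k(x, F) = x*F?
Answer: 360165/28874 ≈ 12.474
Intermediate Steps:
k(x, F) = F*x
(94*205 + n(172))/(k(194, -199) - 19142) = (94*205 - 25*172²)/(-199*194 - 19142) = (19270 - 25*29584)/(-38606 - 19142) = (19270 - 739600)/(-57748) = -720330*(-1/57748) = 360165/28874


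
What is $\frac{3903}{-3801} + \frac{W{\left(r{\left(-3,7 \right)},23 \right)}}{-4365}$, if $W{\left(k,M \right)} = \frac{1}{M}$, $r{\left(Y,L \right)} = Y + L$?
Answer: $- \frac{130615162}{127200465} \approx -1.0268$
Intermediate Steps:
$r{\left(Y,L \right)} = L + Y$
$\frac{3903}{-3801} + \frac{W{\left(r{\left(-3,7 \right)},23 \right)}}{-4365} = \frac{3903}{-3801} + \frac{1}{23 \left(-4365\right)} = 3903 \left(- \frac{1}{3801}\right) + \frac{1}{23} \left(- \frac{1}{4365}\right) = - \frac{1301}{1267} - \frac{1}{100395} = - \frac{130615162}{127200465}$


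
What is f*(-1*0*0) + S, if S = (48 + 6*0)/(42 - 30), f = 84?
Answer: 4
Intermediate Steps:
S = 4 (S = (48 + 0)/12 = 48*(1/12) = 4)
f*(-1*0*0) + S = 84*(-1*0*0) + 4 = 84*(0*0) + 4 = 84*0 + 4 = 0 + 4 = 4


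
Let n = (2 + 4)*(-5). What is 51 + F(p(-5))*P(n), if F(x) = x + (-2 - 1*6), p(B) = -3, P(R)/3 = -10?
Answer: 381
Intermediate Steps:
n = -30 (n = 6*(-5) = -30)
P(R) = -30 (P(R) = 3*(-10) = -30)
F(x) = -8 + x (F(x) = x + (-2 - 6) = x - 8 = -8 + x)
51 + F(p(-5))*P(n) = 51 + (-8 - 3)*(-30) = 51 - 11*(-30) = 51 + 330 = 381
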